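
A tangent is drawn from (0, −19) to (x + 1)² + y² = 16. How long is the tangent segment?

√346

With centre O = (−1, 0), |OP|² = 362 and r² = 16.
The tangent meets the radius at right angles, so tangent² = |PO|² − r² = 362 − 16 = 346.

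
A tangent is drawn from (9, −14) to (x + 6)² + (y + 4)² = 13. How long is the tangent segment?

2√78

With centre O = (−6, −4), |OP|² = 325 and r² = 13.
By the tangent–radius right angle, tangent length = √(|PO|² − r²) = √312 = 2√78.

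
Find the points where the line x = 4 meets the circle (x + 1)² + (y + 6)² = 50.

(4, −11) and (4, −1)

The line gives x = 4. Substituting into the circle:
y² + 12y + 11 = 0
y = −1 or y = −11, giving (4, −1) and (4, −11).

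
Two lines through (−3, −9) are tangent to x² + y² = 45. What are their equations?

2x + y = −15 and x − 2y = 15

A line y − (−9) = m(x − (−3)) is tangent when its distance from (0, 0) is 3√5:
[m·(3) − (9)]² = 45(m² + 1)
2m² + 3m − 2 = 0, so m = −2 or m = 1/2.
With m = −2: 2x + y = −15. With m = 1/2: x − 2y = 15.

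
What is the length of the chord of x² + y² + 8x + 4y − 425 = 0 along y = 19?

From the line, y = 19. Substituting:
x² + 8x + 12 = 0
x = −2 or x = −6, giving (−2, 19) and (−6, 19).
Chord length = distance between (−2, 19) and (−6, 19) = √16 = 4.

4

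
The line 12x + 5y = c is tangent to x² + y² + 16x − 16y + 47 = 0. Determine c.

c = −173 or c = 61

For a tangent, require d(centre, line) = r = 9.
|12·(−8) + 5·8 − c| / √169 = 9
|c − (−56)| = 9·13, so c = 61 or c = −173.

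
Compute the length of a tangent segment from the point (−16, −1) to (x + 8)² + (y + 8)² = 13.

10

Centre (−8, −8), r² = 13. |PO|² = (−8)² + (7)² = 113.
Power of the point: PT² = |PO|² − r² = 100, so PT = 10.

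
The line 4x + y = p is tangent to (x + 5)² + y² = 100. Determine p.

p = −20 ± 10√17

The line touches the circle iff its distance from (−5, 0) is 10:
|4·(−5) + 1·0 − p| / √17 = 10
|p − (−20)| = 10√17.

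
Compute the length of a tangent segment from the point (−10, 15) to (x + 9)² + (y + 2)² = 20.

3√30

With centre O = (−9, −2), |OP|² = 290 and r² = 20.
Power of the point: PT² = |PO|² − r² = 270, so PT = 3√30.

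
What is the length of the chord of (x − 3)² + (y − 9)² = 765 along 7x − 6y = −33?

From the line, y = (33 + 7x)/6. Substituting:
85x² − 510x − 26775 = 0  ⟹  x² − 6x − 315 = 0
x = 21 or x = −15, giving (21, 30) and (−15, −12).
|(21, 30) − (−15, −12)| = √((36)² + (42)²) = 6√85.

6√85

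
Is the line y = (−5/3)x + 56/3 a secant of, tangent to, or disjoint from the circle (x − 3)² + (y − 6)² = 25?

secant

Substituting the line into the circle gives 34x² − 434x + 1300 = 0.
Discriminant = (−434)² − 4·34·(1300) = 11556 > 0.
Two real roots: the line is a secant.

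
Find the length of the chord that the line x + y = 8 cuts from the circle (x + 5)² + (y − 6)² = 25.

Centre (−5, 6), r² = 25. Perpendicular distance d from centre to line = |−7| / √2 = 7/√2.
Chord = 2√(r² − d²) = 2·√(1/2) = √2.

√2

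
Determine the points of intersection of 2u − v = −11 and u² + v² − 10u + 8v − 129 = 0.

(−8, −5) and (−2, 7)

Substitute v = 2u + 11:
5u² + 50u + 80 = 0  ⟹  u² + 10u + 16 = 0
u = −2 or u = −8, giving (−2, 7) and (−8, −5).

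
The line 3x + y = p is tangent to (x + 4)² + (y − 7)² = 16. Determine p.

p = −5 ± 4√10

Tangency holds when the distance from the centre (−4, 7) to the line equals the radius 4:
|3·(−4) + 1·7 − p| / √10 = 4
|p − (−5)| = 4√10.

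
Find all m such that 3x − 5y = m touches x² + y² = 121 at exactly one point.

m = ±11√34

The line touches the circle iff its distance from (0, 0) is 11:
|3·0 − 5·0 − m| / √34 = 11
|m| = 11√34.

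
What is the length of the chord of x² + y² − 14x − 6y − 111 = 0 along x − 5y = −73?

The distance from (7, 3) to the line is 65/√26, and r² = 169.
Chord = 2√(r² − d²) = 2·√(13/2) = √26.

√26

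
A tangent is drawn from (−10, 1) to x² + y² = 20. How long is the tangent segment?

With centre O = (0, 0), |OP|² = 101 and r² = 20.
Power of the point: PT² = |PO|² − r² = 81, so PT = 9.

9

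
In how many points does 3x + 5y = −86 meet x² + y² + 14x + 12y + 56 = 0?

Centre (−7, −6), r² = 29. Distance² from centre to line = (35)²/34 = 1225/34.
Since d² > r², the line lies outside the circle.

0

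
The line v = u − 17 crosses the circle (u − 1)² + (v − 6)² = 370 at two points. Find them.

(4, −13) and (20, 3)

Substitute v = u − 17:
2u² − 48u + 160 = 0  ⟹  u² − 24u + 80 = 0
u = 20 or u = 4, giving (20, 3) and (4, −13).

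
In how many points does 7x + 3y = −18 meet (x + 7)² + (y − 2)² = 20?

d² = (7·(−7) + 3·2 − (−18))²/58 = 625/58; r² = 20.
Since d² < r², the line cuts the circle twice.

2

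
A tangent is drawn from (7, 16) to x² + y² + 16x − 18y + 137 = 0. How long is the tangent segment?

With centre O = (−8, 9), |OP|² = 274 and r² = 8.
By the tangent–radius right angle, tangent length = √(|PO|² − r²) = √266.

√266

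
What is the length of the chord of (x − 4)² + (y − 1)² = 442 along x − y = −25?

10√2

From the line, y = x + 25. Substituting:
2x² + 40x + 150 = 0  ⟹  x² + 20x + 75 = 0
x = −5 or x = −15, giving (−5, 20) and (−15, 10).
Chord length = distance between (−5, 20) and (−15, 10) = √200 = 10√2.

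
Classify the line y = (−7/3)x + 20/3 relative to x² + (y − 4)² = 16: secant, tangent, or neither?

secant

Substituting the line into the circle gives 58x² − 112x − 80 = 0.
Discriminant = (−112)² − 4·58·(−80) = 31104 > 0.
Two real roots: the line is a secant.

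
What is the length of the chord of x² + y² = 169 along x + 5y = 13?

Express y = (13 − x)/5 and substitute into the circle:
26x² − 26x − 4056 = 0  ⟹  x² − x − 156 = 0
x = 13 or x = −12, giving (13, 0) and (−12, 5).
|(13, 0) − (−12, 5)| = √((25)² + (−5)²) = 5√26.

5√26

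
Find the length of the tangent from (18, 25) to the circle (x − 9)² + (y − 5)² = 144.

√337

The centre is (9, 5) and r = 12. The square of the distance from P to the centre is 81 + 400 = 481.
Power of the point: PT² = |PO|² − r² = 337, so PT = √337.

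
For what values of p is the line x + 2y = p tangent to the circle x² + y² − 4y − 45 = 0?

The line touches the circle iff its distance from (0, 2) is 7:
|1·0 + 2·2 − p| / √5 = 7
|p − (4)| = 7√5.

p = 4 ± 7√5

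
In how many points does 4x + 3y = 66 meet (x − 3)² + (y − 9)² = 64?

2

d² = (4·3 + 3·9 − (66))²/25 = 729/25; r² = 64.
Since d² < r², the line cuts the circle twice.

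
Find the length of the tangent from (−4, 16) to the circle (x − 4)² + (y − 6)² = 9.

√155

The centre is (4, 6) and r = 3. The square of the distance from P to the centre is 64 + 100 = 164.
Power of the point: PT² = |PO|² − r² = 155, so PT = √155.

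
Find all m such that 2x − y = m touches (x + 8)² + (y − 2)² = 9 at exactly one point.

The line touches the circle iff its distance from (−8, 2) is 3:
|2·(−8) − 1·2 − m| / √5 = 3
|m − (−18)| = 3√5.

m = −18 ± 3√5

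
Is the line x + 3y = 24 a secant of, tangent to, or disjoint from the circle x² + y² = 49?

disjoint

d² = (1·0 + 3·0 − (24))²/10 = 288/5; r² = 49.
Since d² > r², the line lies outside the circle.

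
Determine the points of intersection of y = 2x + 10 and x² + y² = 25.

Substitute y = 2x + 10:
5x² + 40x + 75 = 0  ⟹  x² + 8x + 15 = 0
x = −3 or x = −5, giving (−3, 4) and (−5, 0).

(−5, 0) and (−3, 4)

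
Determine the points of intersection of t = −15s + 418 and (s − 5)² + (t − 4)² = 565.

Substitute t = −15s + 418:
226s² − 12430s + 170856 = 0  ⟹  s² − 55s + 756 = 0
s = 28 or s = 27, giving (28, −2) and (27, 13).

(27, 13) and (28, −2)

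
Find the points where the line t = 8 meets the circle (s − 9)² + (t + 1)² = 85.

(7, 8) and (11, 8)

Substitute t = 8:
s² − 18s + 77 = 0
s = 11 or s = 7, giving (11, 8) and (7, 8).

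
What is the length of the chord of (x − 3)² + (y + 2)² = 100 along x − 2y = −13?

From the line, y = (13 + x)/2. Substituting:
5x² + 10x − 75 = 0  ⟹  x² + 2x − 15 = 0
x = 3 or x = −5, giving (3, 8) and (−5, 4).
|(3, 8) − (−5, 4)| = √((8)² + (4)²) = 4√5.

4√5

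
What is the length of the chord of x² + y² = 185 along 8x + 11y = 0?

2√185

Express y = (−8x)/11 and substitute into the circle:
185x² − 22385 = 0  ⟹  x² − 121 = 0
x = 11 or x = −11, giving (11, −8) and (−11, 8).
|(11, −8) − (−11, 8)| = √((22)² + (−16)²) = 2√185.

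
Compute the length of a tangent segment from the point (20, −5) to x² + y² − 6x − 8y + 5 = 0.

The centre is (3, 4) and r = 2√5. The square of the distance from P to the centre is 289 + 81 = 370.
By the tangent–radius right angle, tangent length = √(|PO|² − r²) = √350 = 5√14.

5√14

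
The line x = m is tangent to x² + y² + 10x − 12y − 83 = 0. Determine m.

m = −17 or m = 7

Tangency holds when the distance from the centre (−5, 6) to the line equals the radius 12:
|1·(−5) + 0·6 − m| / √1 = 12
|m − (−5)| = 12, so m = 7 or m = −17.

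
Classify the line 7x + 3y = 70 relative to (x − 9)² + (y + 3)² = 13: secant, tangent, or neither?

d² = (7·9 + 3·(−3) − (70))²/58 = 128/29; r² = 13.
Since d² < r², the line cuts the circle twice.

secant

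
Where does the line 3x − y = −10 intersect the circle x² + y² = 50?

Substitute y = 3x + 10:
10x² + 60x + 50 = 0  ⟹  x² + 6x + 5 = 0
x = −1 or x = −5, giving (−1, 7) and (−5, −5).

(−5, −5) and (−1, 7)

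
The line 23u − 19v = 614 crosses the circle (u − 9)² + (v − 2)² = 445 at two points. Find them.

Substitute v = (−614 + 23u)/19:
890u² − 36490u + 293700 = 0  ⟹  u² − 41u + 330 = 0
u = 30 or u = 11, giving (30, 4) and (11, −19).

(11, −19) and (30, 4)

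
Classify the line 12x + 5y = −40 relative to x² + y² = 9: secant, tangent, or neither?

neither

d² = (12·0 + 5·0 − (−40))²/169 = 1600/169; r² = 9.
Since d² > r², the line lies outside the circle.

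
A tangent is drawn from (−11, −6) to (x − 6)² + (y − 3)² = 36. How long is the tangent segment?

Centre (6, 3), r² = 36. |PO|² = (−17)² + (−9)² = 370.
By the tangent–radius right angle, tangent length = √(|PO|² − r²) = √334.

√334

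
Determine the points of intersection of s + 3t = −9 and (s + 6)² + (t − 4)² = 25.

Express t = (−9 − s)/3 and substitute into the circle:
10s² + 150s + 540 = 0  ⟹  s² + 15s + 54 = 0
s = −6 or s = −9, giving (−6, −1) and (−9, 0).

(−9, 0) and (−6, −1)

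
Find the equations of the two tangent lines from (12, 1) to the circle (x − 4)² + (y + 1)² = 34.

5x − 3y = 57 and 3x + 5y = 41

A line y − (1) = m(x − (12)) is tangent when its distance from (4, −1) is √34:
(−8m − (−2))² = 34(m² + 1)
15m² − 16m − 15 = 0, so m = 5/3 or m = −3/5.
Through (12, 1) these give 5x − 3y = 57 and 3x + 5y = 41.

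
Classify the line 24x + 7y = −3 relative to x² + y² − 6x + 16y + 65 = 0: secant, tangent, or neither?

secant

Substituting the line into the circle gives 625x² − 2838x + 2858 = 0.
Discriminant = (−2838)² − 4·625·(2858) = 909244 > 0.
Two real roots: the line is a secant.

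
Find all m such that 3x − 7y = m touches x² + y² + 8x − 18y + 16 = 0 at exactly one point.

m = −75 ± 9√58

For a tangent, require d(centre, line) = r = 9.
|3·(−4) − 7·9 − m| / √58 = 9
|m − (−75)| = 9√58.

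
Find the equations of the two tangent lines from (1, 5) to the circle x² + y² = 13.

A line y − (5) = m(x − (1)) is tangent when its distance from (0, 0) is √13:
(−1m − (−5))² = 13(m² + 1)
6m² + 5m − 6 = 0, so m = 2/3 or m = −3/2.
With m = 2/3: 2x − 3y = −13. With m = −3/2: 3x + 2y = 13.

2x − 3y = −13 and 3x + 2y = 13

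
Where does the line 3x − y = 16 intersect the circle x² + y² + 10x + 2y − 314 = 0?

Express y = 3x − 16 and substitute into the circle:
10x² − 80x − 90 = 0  ⟹  x² − 8x − 9 = 0
x = 9 or x = −1, giving (9, 11) and (−1, −19).

(−1, −19) and (9, 11)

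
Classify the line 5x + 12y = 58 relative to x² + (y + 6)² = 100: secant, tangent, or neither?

tangent

d² = (5·0 + 12·(−6) − (58))²/169 = 100; r² = 100.
Since d² = r², the line is tangent.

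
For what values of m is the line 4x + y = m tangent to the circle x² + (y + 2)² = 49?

Tangency holds when the distance from the centre (0, −2) to the line equals the radius 7:
|4·0 + 1·(−2) − m| / √17 = 7
|m − (−2)| = 7√17.

m = −2 ± 7√17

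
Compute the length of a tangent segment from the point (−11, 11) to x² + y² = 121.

Centre (0, 0), r² = 121. |PO|² = (−11)² + (11)² = 242.
The tangent meets the radius at right angles, so tangent² = |PO|² − r² = 242 − 121 = 121.

11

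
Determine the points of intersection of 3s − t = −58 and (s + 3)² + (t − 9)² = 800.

From the line, t = 3s + 58. Substituting:
10s² + 300s + 1610 = 0  ⟹  s² + 30s + 161 = 0
s = −7 or s = −23, giving (−7, 37) and (−23, −11).

(−23, −11) and (−7, 37)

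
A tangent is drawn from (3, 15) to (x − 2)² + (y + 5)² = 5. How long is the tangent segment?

6√11

The centre is (2, −5) and r = √5. The square of the distance from P to the centre is 1 + 400 = 401.
The tangent meets the radius at right angles, so tangent² = |PO|² − r² = 401 − 5 = 396.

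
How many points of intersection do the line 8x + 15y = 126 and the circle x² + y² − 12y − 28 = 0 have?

Substituting the line into the circle gives 289x² − 576x − 13104 = 0.
Δ = 331776 − (−15148224) = 15480000.
Two real roots: the line is a secant.

2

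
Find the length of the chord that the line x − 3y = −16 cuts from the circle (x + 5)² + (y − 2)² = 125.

Express y = (16 + x)/3 and substitute into the circle:
10x² + 110x − 800 = 0  ⟹  x² + 11x − 80 = 0
x = 5 or x = −16, giving (5, 7) and (−16, 0).
Chord length = distance between (5, 7) and (−16, 0) = √490 = 7√10.

7√10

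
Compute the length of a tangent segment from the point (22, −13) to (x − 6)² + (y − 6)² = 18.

The centre is (6, 6) and r = 3√2. The square of the distance from P to the centre is 256 + 361 = 617.
Power of the point: PT² = |PO|² − r² = 599, so PT = √599.

√599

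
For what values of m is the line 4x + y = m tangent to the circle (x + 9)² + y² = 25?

m = −36 ± 5√17

For a tangent, require d(centre, line) = r = 5.
|4·(−9) + 1·0 − m| / √17 = 5
|m − (−36)| = 5√17.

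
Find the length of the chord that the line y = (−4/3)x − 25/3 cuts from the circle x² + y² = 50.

From the line, y = (−25 − 4x)/3. Substituting:
25x² + 200x + 175 = 0  ⟹  x² + 8x + 7 = 0
x = −1 or x = −7, giving (−1, −7) and (−7, 1).
|(−1, −7) − (−7, 1)| = √((6)² + (−8)²) = 10.

10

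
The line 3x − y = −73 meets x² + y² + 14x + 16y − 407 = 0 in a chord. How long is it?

Substitute y = 3x + 73:
10x² + 500x + 6090 = 0  ⟹  x² + 50x + 609 = 0
x = −21 or x = −29, giving (−21, 10) and (−29, −14).
Chord length = distance between (−21, 10) and (−29, −14) = √640 = 8√10.

8√10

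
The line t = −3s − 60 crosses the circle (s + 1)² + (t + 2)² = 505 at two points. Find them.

(−22, 6) and (−13, −21)

From the line, t = −3s − 60. Substituting:
10s² + 350s + 2860 = 0  ⟹  s² + 35s + 286 = 0
s = −13 or s = −22, giving (−13, −21) and (−22, 6).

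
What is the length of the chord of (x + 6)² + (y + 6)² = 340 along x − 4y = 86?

Substitute y = (−86 + x)/4:
17x² + 68x − 1020 = 0  ⟹  x² + 4x − 60 = 0
x = 6 or x = −10, giving (6, −20) and (−10, −24).
|(6, −20) − (−10, −24)| = √((16)² + (4)²) = 4√17.

4√17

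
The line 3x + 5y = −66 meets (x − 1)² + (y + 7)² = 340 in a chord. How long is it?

From the line, y = (−66 − 3x)/5. Substituting:
34x² + 136x − 7514 = 0  ⟹  x² + 4x − 221 = 0
x = 13 or x = −17, giving (13, −21) and (−17, −3).
|(13, −21) − (−17, −3)| = √((30)² + (−18)²) = 6√34.

6√34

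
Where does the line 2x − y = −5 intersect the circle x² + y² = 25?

(−4, −3) and (0, 5)

Express y = 2x + 5 and substitute into the circle:
5x² + 20x = 0  ⟹  x² + 4x = 0
x = 0 or x = −4, giving (0, 5) and (−4, −3).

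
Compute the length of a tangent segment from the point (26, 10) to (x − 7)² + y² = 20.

Centre (7, 0), r² = 20. |PO|² = (19)² + (10)² = 461.
By the tangent–radius right angle, tangent length = √(|PO|² − r²) = √441 = 21.

21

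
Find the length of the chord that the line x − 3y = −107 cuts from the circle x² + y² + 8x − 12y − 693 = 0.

Express y = (107 + x)/3 and substitute into the circle:
10x² + 250x + 1360 = 0  ⟹  x² + 25x + 136 = 0
x = −8 or x = −17, giving (−8, 33) and (−17, 30).
Chord length = distance between (−8, 33) and (−17, 30) = √90 = 3√10.

3√10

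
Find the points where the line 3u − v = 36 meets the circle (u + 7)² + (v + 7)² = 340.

(5, −21) and (11, −3)

Express v = 3u − 36 and substitute into the circle:
10u² − 160u + 550 = 0  ⟹  u² − 16u + 55 = 0
u = 11 or u = 5, giving (11, −3) and (5, −21).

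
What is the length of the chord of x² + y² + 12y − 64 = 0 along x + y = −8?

14√2

Express y = −x − 8 and substitute into the circle:
2x² + 4x − 96 = 0  ⟹  x² + 2x − 48 = 0
x = 6 or x = −8, giving (6, −14) and (−8, 0).
|(6, −14) − (−8, 0)| = √((14)² + (−14)²) = 14√2.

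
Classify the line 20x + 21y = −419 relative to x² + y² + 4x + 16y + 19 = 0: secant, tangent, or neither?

neither

Substituting the line into the circle gives 841x² + 11804x + 43156 = 0.
Δ = 139334416 − 145176784 = −5842368.
No real roots: the line does not meet the circle.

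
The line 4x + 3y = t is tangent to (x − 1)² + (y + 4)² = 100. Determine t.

The line touches the circle iff its distance from (1, −4) is 10:
|4·1 + 3·(−4) − t| / √25 = 10
|t − (−8)| = 10·5, so t = 42 or t = −58.

t = −58 or t = 42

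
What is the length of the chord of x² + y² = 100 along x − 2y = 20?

The distance from (0, 0) to the line is 20/√5, and r² = 100.
Half the chord is √(r² − d²) = √(20), so the full chord is 4√5.

4√5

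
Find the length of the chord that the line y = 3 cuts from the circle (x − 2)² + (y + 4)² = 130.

18

Express y = 3 and substitute into the circle:
x² − 4x − 77 = 0
x = 11 or x = −7, giving (11, 3) and (−7, 3).
|(11, 3) − (−7, 3)| = √((18)² + (0)²) = 18.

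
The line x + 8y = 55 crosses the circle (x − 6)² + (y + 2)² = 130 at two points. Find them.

From the line, y = (55 − x)/8. Substituting:
65x² − 910x − 975 = 0  ⟹  x² − 14x − 15 = 0
x = 15 or x = −1, giving (15, 5) and (−1, 7).

(−1, 7) and (15, 5)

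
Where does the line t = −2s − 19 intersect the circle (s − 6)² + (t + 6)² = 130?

From the line, t = −2s − 19. Substituting:
5s² + 40s + 75 = 0  ⟹  s² + 8s + 15 = 0
s = −3 or s = −5, giving (−3, −13) and (−5, −9).

(−5, −9) and (−3, −13)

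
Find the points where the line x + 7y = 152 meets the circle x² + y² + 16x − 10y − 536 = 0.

(−23, 25) and (12, 20)

Substitute y = (152 − x)/7:
50x² + 550x − 13800 = 0  ⟹  x² + 11x − 276 = 0
x = 12 or x = −23, giving (12, 20) and (−23, 25).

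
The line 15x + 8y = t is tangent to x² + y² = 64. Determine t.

The line touches the circle iff its distance from (0, 0) is 8:
|15·0 + 8·0 − t| / √289 = 8
|t| = 8·17, so t = 136 or t = −136.

t = −136 or t = 136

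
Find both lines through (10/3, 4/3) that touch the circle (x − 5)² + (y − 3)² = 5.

A line y − (4/3) = m(x − (10/3)) is tangent when its distance from (5, 3) is √5:
[m·(5/3) − (5/3)]² = 5(m² + 1)
2m² + 5m + 2 = 0, so m = −1/2 or m = −2.
With m = −1/2: x + 2y = 6. With m = −2: 2x + y = 8.

x + 2y = 6 and 2x + y = 8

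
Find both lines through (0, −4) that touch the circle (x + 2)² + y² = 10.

Let a tangent through (0, −4) have slope m. Its distance from (−2, 0) must equal √10:
[m·(−2) − (4)]² = 10(m² + 1)
3m² − 8m − 3 = 0, so m = 3 or m = −1/3.
With m = 3: 3x − y = 4. With m = −1/3: x + 3y = −12.

3x − y = 4 and x + 3y = −12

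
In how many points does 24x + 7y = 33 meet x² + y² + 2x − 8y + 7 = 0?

Centre (−1, 4), r² = 10. Distance² from centre to line = (−29)²/625 = 841/625.
Since d² < r², the line cuts the circle twice.

2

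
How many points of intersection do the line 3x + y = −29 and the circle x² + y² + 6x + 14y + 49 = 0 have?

0

Centre (−3, −7), r² = 9. Distance² from centre to line = (13)²/10 = 169/10.
Since d² > r², the line lies outside the circle.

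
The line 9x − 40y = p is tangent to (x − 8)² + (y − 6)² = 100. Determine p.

For a tangent, require d(centre, line) = r = 10.
|9·8 − 40·6 − p| / √1681 = 10
|p − (−168)| = 10·41, so p = 242 or p = −578.

p = −578 or p = 242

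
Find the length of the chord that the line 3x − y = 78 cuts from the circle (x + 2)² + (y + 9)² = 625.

Substitute y = 3x − 78:
10x² − 410x + 4140 = 0  ⟹  x² − 41x + 414 = 0
x = 23 or x = 18, giving (23, −9) and (18, −24).
|(23, −9) − (18, −24)| = √((5)² + (15)²) = 5√10.

5√10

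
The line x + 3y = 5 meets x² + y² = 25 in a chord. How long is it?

Centre (0, 0), r² = 25. Perpendicular distance d from centre to line = |−5| / √10 = 5/√10.
Chord = 2√(r² − d²) = 2·√(45/2) = 3√10.

3√10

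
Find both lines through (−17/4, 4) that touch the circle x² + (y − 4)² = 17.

4x + y = −13 and 4x − y = −21

Let a tangent through (−17/4, 4) have slope m. Its distance from (0, 4) must equal √17:
[m·(17/4) − (0)]² = 17(m² + 1)
m² − 16 = 0, so m = −4 or m = 4.
With m = −4: 4x + y = −13. With m = 4: 4x − y = −21.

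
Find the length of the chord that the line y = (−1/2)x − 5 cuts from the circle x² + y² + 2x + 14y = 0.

The distance from (−1, −7) to the line is 5/√5, and r² = 50.
Half the chord is √(r² − d²) = √(45), so the full chord is 6√5.

6√5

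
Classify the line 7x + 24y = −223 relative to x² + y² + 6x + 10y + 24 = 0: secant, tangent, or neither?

d² = (7·(−3) + 24·(−5) − (−223))²/625 = 6724/625; r² = 10.
Since d² > r², the line lies outside the circle.

neither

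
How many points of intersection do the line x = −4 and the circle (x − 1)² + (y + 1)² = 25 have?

Substituting the line into the circle gives y² + 2y + 1 = 0.
Δ = 4 − 4 = 0.
A repeated root: the line is tangent.

1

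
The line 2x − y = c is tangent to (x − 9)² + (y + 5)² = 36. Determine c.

c = 23 ± 6√5

For a tangent, require d(centre, line) = r = 6.
|2·9 − 1·(−5) − c| / √5 = 6
|c − (23)| = 6√5.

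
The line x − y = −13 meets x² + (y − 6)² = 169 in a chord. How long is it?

17√2

From the line, y = x + 13. Substituting:
2x² + 14x − 120 = 0  ⟹  x² + 7x − 60 = 0
x = 5 or x = −12, giving (5, 18) and (−12, 1).
Chord length = distance between (5, 18) and (−12, 1) = √578 = 17√2.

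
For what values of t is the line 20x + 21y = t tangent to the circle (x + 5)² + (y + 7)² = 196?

The line touches the circle iff its distance from (−5, −7) is 14:
|20·(−5) + 21·(−7) − t| / √841 = 14
|t − (−247)| = 14·29, so t = 159 or t = −653.

t = −653 or t = 159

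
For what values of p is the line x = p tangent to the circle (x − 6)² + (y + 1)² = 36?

Tangency holds when the distance from the centre (6, −1) to the line equals the radius 6:
|1·6 + 0·(−1) − p| / √1 = 6
|p − (6)| = 6, so p = 12 or p = 0.

p = 0 or p = 12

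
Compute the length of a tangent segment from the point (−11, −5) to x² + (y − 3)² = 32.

The centre is (0, 3) and r = 4√2. The square of the distance from P to the centre is 121 + 64 = 185.
Power of the point: PT² = |PO|² − r² = 153, so PT = 3√17.

3√17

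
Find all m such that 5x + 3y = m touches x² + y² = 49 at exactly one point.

m = ±7√34

Tangency holds when the distance from the centre (0, 0) to the line equals the radius 7:
|5·0 + 3·0 − m| / √34 = 7
|m| = 7√34.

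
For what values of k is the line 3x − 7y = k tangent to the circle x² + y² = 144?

Tangency holds when the distance from the centre (0, 0) to the line equals the radius 12:
|3·0 − 7·0 − k| / √58 = 12
|k| = 12√58.

k = ±12√58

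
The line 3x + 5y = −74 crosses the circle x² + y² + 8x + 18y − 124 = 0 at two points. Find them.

Express y = (−74 − 3x)/5 and substitute into the circle:
34x² + 374x − 4284 = 0  ⟹  x² + 11x − 126 = 0
x = 7 or x = −18, giving (7, −19) and (−18, −4).

(−18, −4) and (7, −19)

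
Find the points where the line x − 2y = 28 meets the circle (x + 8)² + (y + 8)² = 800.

Express y = (−28 + x)/2 and substitute into the circle:
5x² + 40x − 2800 = 0  ⟹  x² + 8x − 560 = 0
x = 20 or x = −28, giving (20, −4) and (−28, −28).

(−28, −28) and (20, −4)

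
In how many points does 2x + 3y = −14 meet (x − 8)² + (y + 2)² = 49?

2

Substituting the line into the circle gives 13x² − 112x + 199 = 0.
Δ = 12544 − 10348 = 2196.
Two real roots: the line is a secant.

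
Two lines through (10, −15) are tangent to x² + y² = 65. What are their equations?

8x + y = 65 and 4x + 7y = −65

A line y − (−15) = m(x − (10)) is tangent when its distance from (0, 0) is √65:
(−10m − (15))² = 65(m² + 1)
7m² + 60m + 32 = 0, so m = −8 or m = −4/7.
With m = −8: 8x + y = 65. With m = −4/7: 4x + 7y = −65.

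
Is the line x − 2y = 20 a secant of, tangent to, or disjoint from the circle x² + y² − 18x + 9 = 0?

secant

Centre (9, 0), r² = 72. Distance² from centre to line = (−11)²/5 = 121/5.
Since d² < r², the line cuts the circle twice.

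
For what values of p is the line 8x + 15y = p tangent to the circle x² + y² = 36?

p = −102 or p = 102

The line touches the circle iff its distance from (0, 0) is 6:
|8·0 + 15·0 − p| / √289 = 6
|p| = 6·17, so p = 102 or p = −102.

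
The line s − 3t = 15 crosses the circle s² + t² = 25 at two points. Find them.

Substitute t = (−15 + s)/3:
10s² − 30s = 0  ⟹  s² − 3s = 0
s = 3 or s = 0, giving (3, −4) and (0, −5).

(0, −5) and (3, −4)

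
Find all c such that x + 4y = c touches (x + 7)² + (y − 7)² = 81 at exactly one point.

The line touches the circle iff its distance from (−7, 7) is 9:
|1·(−7) + 4·7 − c| / √17 = 9
|c − (21)| = 9√17.

c = 21 ± 9√17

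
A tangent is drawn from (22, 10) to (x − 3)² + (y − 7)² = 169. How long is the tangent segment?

√201

The centre is (3, 7) and r = 13. The square of the distance from P to the centre is 361 + 9 = 370.
The tangent meets the radius at right angles, so tangent² = |PO|² − r² = 370 − 169 = 201.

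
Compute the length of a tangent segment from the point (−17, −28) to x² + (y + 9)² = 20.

The centre is (0, −9) and r = 2√5. The square of the distance from P to the centre is 289 + 361 = 650.
The tangent meets the radius at right angles, so tangent² = |PO|² − r² = 650 − 20 = 630.

3√70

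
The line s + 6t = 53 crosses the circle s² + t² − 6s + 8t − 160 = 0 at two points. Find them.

From the line, t = (53 − s)/6. Substituting:
37s² − 370s − 407 = 0  ⟹  s² − 10s − 11 = 0
s = 11 or s = −1, giving (11, 7) and (−1, 9).

(−1, 9) and (11, 7)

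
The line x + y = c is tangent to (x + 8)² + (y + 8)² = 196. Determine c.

For a tangent, require d(centre, line) = r = 14.
|1·(−8) + 1·(−8) − c| / √2 = 14
|c − (−16)| = 14√2.

c = −16 ± 14√2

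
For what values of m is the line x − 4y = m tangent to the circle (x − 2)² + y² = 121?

m = 2 ± 11√17

For a tangent, require d(centre, line) = r = 11.
|1·2 − 4·0 − m| / √17 = 11
|m − (2)| = 11√17.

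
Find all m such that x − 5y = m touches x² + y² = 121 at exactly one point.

Tangency holds when the distance from the centre (0, 0) to the line equals the radius 11:
|1·0 − 5·0 − m| / √26 = 11
|m| = 11√26.

m = ±11√26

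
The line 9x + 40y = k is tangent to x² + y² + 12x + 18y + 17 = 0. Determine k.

k = −824 or k = −4

Tangency holds when the distance from the centre (−6, −9) to the line equals the radius 10:
|9·(−6) + 40·(−9) − k| / √1681 = 10
|k − (−414)| = 10·41, so k = −4 or k = −824.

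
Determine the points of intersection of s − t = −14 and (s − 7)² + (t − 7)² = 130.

(−4, 10) and (4, 18)

Substitute t = s + 14:
2s² − 32 = 0  ⟹  s² − 16 = 0
s = 4 or s = −4, giving (4, 18) and (−4, 10).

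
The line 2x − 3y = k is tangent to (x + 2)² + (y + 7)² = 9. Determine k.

k = 17 ± 3√13

Tangency holds when the distance from the centre (−2, −7) to the line equals the radius 3:
|2·(−2) − 3·(−7) − k| / √13 = 3
|k − (17)| = 3√13.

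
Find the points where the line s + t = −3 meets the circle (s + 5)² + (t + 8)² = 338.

(−12, 9) and (12, −15)

Express t = −s − 3 and substitute into the circle:
2s² − 288 = 0  ⟹  s² − 144 = 0
s = 12 or s = −12, giving (12, −15) and (−12, 9).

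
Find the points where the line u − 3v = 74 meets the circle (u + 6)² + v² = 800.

(−10, −28) and (14, −20)

Substitute v = (−74 + u)/3:
10u² − 40u − 1400 = 0  ⟹  u² − 4u − 140 = 0
u = 14 or u = −10, giving (14, −20) and (−10, −28).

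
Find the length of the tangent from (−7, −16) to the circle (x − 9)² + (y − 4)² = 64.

4√37

Centre (9, 4), r² = 64. |PO|² = (−16)² + (−20)² = 656.
Power of the point: PT² = |PO|² − r² = 592, so PT = 4√37.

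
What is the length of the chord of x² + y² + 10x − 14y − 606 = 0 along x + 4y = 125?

4√17

Express y = (125 − x)/4 and substitute into the circle:
17x² − 34x − 1071 = 0  ⟹  x² − 2x − 63 = 0
x = 9 or x = −7, giving (9, 29) and (−7, 33).
|(9, 29) − (−7, 33)| = √((16)² + (−4)²) = 4√17.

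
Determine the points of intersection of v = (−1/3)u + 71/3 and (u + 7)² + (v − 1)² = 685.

(−10, 27) and (11, 20)

Substitute v = (71 − u)/3:
10u² − 10u − 1100 = 0  ⟹  u² − u − 110 = 0
u = 11 or u = −10, giving (11, 20) and (−10, 27).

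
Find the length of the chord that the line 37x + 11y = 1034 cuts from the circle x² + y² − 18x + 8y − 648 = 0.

The distance from (9, −4) to the line is 745/√1490, and r² = 745.
Half the chord is √(r² − d²) = √(745/2), so the full chord is √1490.

√1490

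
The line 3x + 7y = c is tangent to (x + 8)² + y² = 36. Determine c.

c = −24 ± 6√58

Tangency holds when the distance from the centre (−8, 0) to the line equals the radius 6:
|3·(−8) + 7·0 − c| / √58 = 6
|c − (−24)| = 6√58.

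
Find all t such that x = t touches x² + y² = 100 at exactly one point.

t = −10 or t = 10

For a tangent, require d(centre, line) = r = 10.
|1·0 + 0·0 − t| / √1 = 10
|t| = 10, so t = 10 or t = −10.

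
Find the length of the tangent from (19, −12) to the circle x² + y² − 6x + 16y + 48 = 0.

The centre is (3, −8) and r = 5. The square of the distance from P to the centre is 256 + 16 = 272.
The tangent meets the radius at right angles, so tangent² = |PO|² − r² = 272 − 25 = 247.

√247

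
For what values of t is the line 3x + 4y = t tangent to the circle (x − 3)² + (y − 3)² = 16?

Tangency holds when the distance from the centre (3, 3) to the line equals the radius 4:
|3·3 + 4·3 − t| / √25 = 4
|t − (21)| = 4·5, so t = 41 or t = 1.

t = 1 or t = 41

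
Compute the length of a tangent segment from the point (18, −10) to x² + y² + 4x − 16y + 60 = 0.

Centre (−2, 8), r² = 8. |PO|² = (20)² + (−18)² = 724.
Power of the point: PT² = |PO|² − r² = 716, so PT = 2√179.

2√179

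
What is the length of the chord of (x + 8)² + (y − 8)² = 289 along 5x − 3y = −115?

5√34

Substitute y = (115 + 5x)/3:
34x² + 1054x + 6256 = 0  ⟹  x² + 31x + 184 = 0
x = −8 or x = −23, giving (−8, 25) and (−23, 0).
Chord length = distance between (−8, 25) and (−23, 0) = √850 = 5√34.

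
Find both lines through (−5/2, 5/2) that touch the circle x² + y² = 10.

3x − y = −10 and x − 3y = −10

A line y − (5/2) = m(x − (−5/2)) is tangent when its distance from (0, 0) is √10:
(5/2m − (−5/2))² = 10(m² + 1)
3m² − 10m + 3 = 0, so m = 3 or m = 1/3.
Through (−5/2, 5/2) these give 3x − y = −10 and x − 3y = −10.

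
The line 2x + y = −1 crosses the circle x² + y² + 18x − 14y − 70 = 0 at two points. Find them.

(−11, 21) and (1, −3)

From the line, y = −2x − 1. Substituting:
5x² + 50x − 55 = 0  ⟹  x² + 10x − 11 = 0
x = 1 or x = −11, giving (1, −3) and (−11, 21).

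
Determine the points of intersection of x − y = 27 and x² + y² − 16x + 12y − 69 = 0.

(8, −19) and (21, −6)

Express y = x − 27 and substitute into the circle:
2x² − 58x + 336 = 0  ⟹  x² − 29x + 168 = 0
x = 21 or x = 8, giving (21, −6) and (8, −19).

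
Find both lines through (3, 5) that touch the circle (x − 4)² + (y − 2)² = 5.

x + 2y = 13 and 2x − y = 1

A line y − (5) = m(x − (3)) is tangent when its distance from (4, 2) is √5:
(1m − (−3))² = 5(m² + 1)
2m² − 3m − 2 = 0, so m = −1/2 or m = 2.
With m = −1/2: x + 2y = 13. With m = 2: 2x − y = 1.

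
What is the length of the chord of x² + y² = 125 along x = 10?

10

The line gives x = 10. Substituting into the circle:
y² − 25 = 0
y = 5 or y = −5, giving (10, 5) and (10, −5).
Chord length = distance between (10, 5) and (10, −5) = √100 = 10.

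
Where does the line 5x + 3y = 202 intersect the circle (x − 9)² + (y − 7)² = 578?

Express y = (202 − 5x)/3 and substitute into the circle:
34x² − 1972x + 28288 = 0  ⟹  x² − 58x + 832 = 0
x = 32 or x = 26, giving (32, 14) and (26, 24).

(26, 24) and (32, 14)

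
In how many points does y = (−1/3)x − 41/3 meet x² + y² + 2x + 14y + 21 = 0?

d² = (1·(−1) + 3·(−7) − (−41))²/10 = 361/10; r² = 29.
Since d² > r², the line lies outside the circle.

0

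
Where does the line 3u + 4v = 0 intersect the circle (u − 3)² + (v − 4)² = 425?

(−16, 12) and (16, −12)

Substitute v = (−3u)/4:
25u² − 6400 = 0  ⟹  u² − 256 = 0
u = 16 or u = −16, giving (16, −12) and (−16, 12).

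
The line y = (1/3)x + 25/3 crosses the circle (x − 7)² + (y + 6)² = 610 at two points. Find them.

Express y = (25 + x)/3 and substitute into the circle:
10x² − 40x − 3200 = 0  ⟹  x² − 4x − 320 = 0
x = 20 or x = −16, giving (20, 15) and (−16, 3).

(−16, 3) and (20, 15)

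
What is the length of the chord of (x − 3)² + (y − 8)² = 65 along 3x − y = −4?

From the line, y = 3x + 4. Substituting:
10x² − 30x − 40 = 0  ⟹  x² − 3x − 4 = 0
x = 4 or x = −1, giving (4, 16) and (−1, 1).
|(4, 16) − (−1, 1)| = √((5)² + (15)²) = 5√10.

5√10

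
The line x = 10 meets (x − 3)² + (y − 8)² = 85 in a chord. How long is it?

The line gives x = 10. Substituting into the circle:
y² − 16y + 28 = 0
y = 14 or y = 2, giving (10, 14) and (10, 2).
Chord length = distance between (10, 14) and (10, 2) = √144 = 12.

12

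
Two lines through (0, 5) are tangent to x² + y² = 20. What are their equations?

Write the tangent as mx − y + (5 − m·(0)) = 0 and set its distance from the centre to 2√5:
(0m − (−5))² = 20(m² + 1)
4m² − 1 = 0, so m = −1/2 or m = 1/2.
With m = −1/2: x + 2y = 10. With m = 1/2: x − 2y = −10.

x + 2y = 10 and x − 2y = −10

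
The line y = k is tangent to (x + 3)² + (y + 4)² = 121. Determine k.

k = −15 or k = 7

Tangency holds when the distance from the centre (−3, −4) to the line equals the radius 11:
|0·(−3) + 1·(−4) − k| / √1 = 11
|k − (−4)| = 11, so k = 7 or k = −15.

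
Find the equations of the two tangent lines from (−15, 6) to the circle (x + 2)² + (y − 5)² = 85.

6x − 7y = −132 and 7x + 6y = −69

Let a tangent through (−15, 6) have slope m. Its distance from (−2, 5) must equal √85:
(13m − (−1))² = 85(m² + 1)
42m² + 13m − 42 = 0, so m = 6/7 or m = −7/6.
With m = 6/7: 6x − 7y = −132. With m = −7/6: 7x + 6y = −69.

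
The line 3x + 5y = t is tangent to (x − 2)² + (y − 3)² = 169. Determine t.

For a tangent, require d(centre, line) = r = 13.
|3·2 + 5·3 − t| / √34 = 13
|t − (21)| = 13√34.

t = 21 ± 13√34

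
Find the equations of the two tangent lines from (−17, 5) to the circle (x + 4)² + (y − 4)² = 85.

Let a tangent through (−17, 5) have slope m. Its distance from (−4, 4) must equal √85:
(13m − (−1))² = 85(m² + 1)
42m² + 13m − 42 = 0, so m = −7/6 or m = 6/7.
Through (−17, 5) these give 7x + 6y = −89 and 6x − 7y = −137.

7x + 6y = −89 and 6x − 7y = −137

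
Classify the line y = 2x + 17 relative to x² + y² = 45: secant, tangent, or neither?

Centre (0, 0), r² = 45. Distance² from centre to line = (17)²/5 = 289/5.
Since d² > r², the line lies outside the circle.

neither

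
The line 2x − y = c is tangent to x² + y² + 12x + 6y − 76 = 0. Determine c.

For a tangent, require d(centre, line) = r = 11.
|2·(−6) − 1·(−3) − c| / √5 = 11
|c − (−9)| = 11√5.

c = −9 ± 11√5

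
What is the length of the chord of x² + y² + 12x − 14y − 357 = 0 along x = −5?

The line gives x = −5. Substituting into the circle:
y² − 14y − 392 = 0
y = 28 or y = −14, giving (−5, 28) and (−5, −14).
Chord length = distance between (−5, 28) and (−5, −14) = √1764 = 42.

42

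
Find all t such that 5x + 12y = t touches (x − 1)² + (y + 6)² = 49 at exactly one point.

Tangency holds when the distance from the centre (1, −6) to the line equals the radius 7:
|5·1 + 12·(−6) − t| / √169 = 7
|t − (−67)| = 7·13, so t = 24 or t = −158.

t = −158 or t = 24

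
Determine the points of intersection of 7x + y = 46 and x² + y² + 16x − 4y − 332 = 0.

Substitute y = −7x + 46:
50x² − 600x + 1600 = 0  ⟹  x² − 12x + 32 = 0
x = 8 or x = 4, giving (8, −10) and (4, 18).

(4, 18) and (8, −10)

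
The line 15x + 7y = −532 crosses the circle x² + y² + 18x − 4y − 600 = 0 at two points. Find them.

(−35, −1) and (−28, −16)

Substitute y = (−532 − 15x)/7:
274x² + 17262x + 268520 = 0  ⟹  x² + 63x + 980 = 0
x = −28 or x = −35, giving (−28, −16) and (−35, −1).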